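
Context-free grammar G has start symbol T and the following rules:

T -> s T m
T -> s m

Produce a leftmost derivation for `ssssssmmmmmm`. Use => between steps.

T => sTm   [T -> s T m]
sTm => ssTmm   [T -> s T m]
ssTmm => sssTmmm   [T -> s T m]
sssTmmm => ssssTmmmm   [T -> s T m]
ssssTmmmm => sssssTmmmmm   [T -> s T m]
sssssTmmmmm => ssssssmmmmmm   [T -> s m]

T => sTm => ssTmm => sssTmmm => ssssTmmmm => sssssTmmmmm => ssssssmmmmmm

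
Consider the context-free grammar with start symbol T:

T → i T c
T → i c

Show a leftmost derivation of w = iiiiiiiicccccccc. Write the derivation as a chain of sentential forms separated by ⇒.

T ⇒ iTc ⇒ iiTcc ⇒ iiiTccc ⇒ iiiiTcccc ⇒ iiiiiTccccc ⇒ iiiiiiTcccccc ⇒ iiiiiiiTccccccc ⇒ iiiiiiiicccccccc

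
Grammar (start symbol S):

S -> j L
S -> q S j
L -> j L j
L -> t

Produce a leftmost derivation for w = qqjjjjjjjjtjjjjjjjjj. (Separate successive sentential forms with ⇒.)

S ⇒ qSj ⇒ qqSjj ⇒ qqjLjj ⇒ qqjjLjjj ⇒ qqjjjLjjjj ⇒ qqjjjjLjjjjj ⇒ qqjjjjjLjjjjjj ⇒ qqjjjjjjLjjjjjjj ⇒ qqjjjjjjjLjjjjjjjj ⇒ qqjjjjjjjjLjjjjjjjjj ⇒ qqjjjjjjjjtjjjjjjjjj

S ⇒ qSj   [S -> q S j]
qSj ⇒ qqSjj   [S -> q S j]
qqSjj ⇒ qqjLjj   [S -> j L]
qqjLjj ⇒ qqjjLjjj   [L -> j L j]
qqjjLjjj ⇒ qqjjjLjjjj   [L -> j L j]
qqjjjLjjjj ⇒ qqjjjjLjjjjj   [L -> j L j]
qqjjjjLjjjjj ⇒ qqjjjjjLjjjjjj   [L -> j L j]
qqjjjjjLjjjjjj ⇒ qqjjjjjjLjjjjjjj   [L -> j L j]
qqjjjjjjLjjjjjjj ⇒ qqjjjjjjjLjjjjjjjj   [L -> j L j]
qqjjjjjjjLjjjjjjjj ⇒ qqjjjjjjjjLjjjjjjjjj   [L -> j L j]
qqjjjjjjjjLjjjjjjjjj ⇒ qqjjjjjjjjtjjjjjjjjj   [L -> t]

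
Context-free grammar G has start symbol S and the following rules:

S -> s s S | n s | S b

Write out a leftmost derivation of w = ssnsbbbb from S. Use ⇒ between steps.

S ⇒ Sb   [S -> S b]
Sb ⇒ Sbb   [S -> S b]
Sbb ⇒ Sbbb   [S -> S b]
Sbbb ⇒ ssSbbb   [S -> s s S]
ssSbbb ⇒ ssSbbbb   [S -> S b]
ssSbbbb ⇒ ssnsbbbb   [S -> n s]

S ⇒ Sb ⇒ Sbb ⇒ Sbbb ⇒ ssSbbb ⇒ ssSbbbb ⇒ ssnsbbbb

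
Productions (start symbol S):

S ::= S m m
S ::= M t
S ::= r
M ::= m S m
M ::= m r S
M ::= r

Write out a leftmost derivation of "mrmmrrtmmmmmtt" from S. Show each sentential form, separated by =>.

S => Mt   [S ::= M t]
Mt => mrSt   [M ::= m r S]
mrSt => mrMtt   [S ::= M t]
mrMtt => mrmSmtt   [M ::= m S m]
mrmSmtt => mrmSmmmtt   [S ::= S m m]
mrmSmmmtt => mrmSmmmmmtt   [S ::= S m m]
mrmSmmmmmtt => mrmMtmmmmmtt   [S ::= M t]
mrmMtmmmmmtt => mrmmrStmmmmmtt   [M ::= m r S]
mrmmrStmmmmmtt => mrmmrrtmmmmmtt   [S ::= r]

S => Mt => mrSt => mrMtt => mrmSmtt => mrmSmmmtt => mrmSmmmmmtt => mrmMtmmmmmtt => mrmmrStmmmmmtt => mrmmrrtmmmmmtt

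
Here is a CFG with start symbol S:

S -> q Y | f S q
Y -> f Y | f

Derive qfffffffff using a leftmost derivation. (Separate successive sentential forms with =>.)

S => qY => qfY => qffY => qfffY => qffffY => qfffffY => qffffffY => qfffffffY => qffffffffY => qfffffffff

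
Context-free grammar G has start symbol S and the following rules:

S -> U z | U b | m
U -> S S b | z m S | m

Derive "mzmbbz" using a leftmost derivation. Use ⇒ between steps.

S ⇒ Uz   [S -> U z]
Uz ⇒ SSbz   [U -> S S b]
SSbz ⇒ UzSbz   [S -> U z]
UzSbz ⇒ mzSbz   [U -> m]
mzSbz ⇒ mzUbbz   [S -> U b]
mzUbbz ⇒ mzmbbz   [U -> m]

S ⇒ Uz ⇒ SSbz ⇒ UzSbz ⇒ mzSbz ⇒ mzUbbz ⇒ mzmbbz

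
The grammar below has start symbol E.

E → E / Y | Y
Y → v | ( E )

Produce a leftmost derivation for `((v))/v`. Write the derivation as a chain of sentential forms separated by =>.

E=>E/Y=>Y/Y=>(E)/Y=>(Y)/Y=>((E))/Y=>((Y))/Y=>((v))/Y=>((v))/v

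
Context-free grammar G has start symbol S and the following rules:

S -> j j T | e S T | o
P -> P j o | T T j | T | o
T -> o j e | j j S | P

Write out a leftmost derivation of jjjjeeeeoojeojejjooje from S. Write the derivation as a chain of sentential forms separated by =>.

S => jjT => jjjjS => jjjjeST => jjjjeeSTT => jjjjeeeSTTT => jjjjeeeeSTTTT => jjjjeeeeoTTTT => jjjjeeeeoojeTTT => jjjjeeeeoojeojeTT => jjjjeeeeoojeojejjST => jjjjeeeeoojeojejjoT => jjjjeeeeoojeojejjooje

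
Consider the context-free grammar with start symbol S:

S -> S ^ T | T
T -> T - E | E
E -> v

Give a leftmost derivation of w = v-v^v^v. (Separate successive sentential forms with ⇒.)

S ⇒ S^T   [S -> S ^ T]
S^T ⇒ S^T^T   [S -> S ^ T]
S^T^T ⇒ T^T^T   [S -> T]
T^T^T ⇒ T-E^T^T   [T -> T - E]
T-E^T^T ⇒ E-E^T^T   [T -> E]
E-E^T^T ⇒ v-E^T^T   [E -> v]
v-E^T^T ⇒ v-v^T^T   [E -> v]
v-v^T^T ⇒ v-v^E^T   [T -> E]
v-v^E^T ⇒ v-v^v^T   [E -> v]
v-v^v^T ⇒ v-v^v^E   [T -> E]
v-v^v^E ⇒ v-v^v^v   [E -> v]

S⇒S^T⇒S^T^T⇒T^T^T⇒T-E^T^T⇒E-E^T^T⇒v-E^T^T⇒v-v^T^T⇒v-v^E^T⇒v-v^v^T⇒v-v^v^E⇒v-v^v^v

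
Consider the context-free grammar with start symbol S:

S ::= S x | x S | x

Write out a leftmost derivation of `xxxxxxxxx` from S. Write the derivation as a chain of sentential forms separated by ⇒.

S ⇒ Sx   [S ::= S x]
Sx ⇒ Sxx   [S ::= S x]
Sxx ⇒ xSxx   [S ::= x S]
xSxx ⇒ xSxxx   [S ::= S x]
xSxxx ⇒ xxSxxx   [S ::= x S]
xxSxxx ⇒ xxxSxxx   [S ::= x S]
xxxSxxx ⇒ xxxxSxxx   [S ::= x S]
xxxxSxxx ⇒ xxxxSxxxx   [S ::= S x]
xxxxSxxxx ⇒ xxxxxxxxx   [S ::= x]

S ⇒ Sx ⇒ Sxx ⇒ xSxx ⇒ xSxxx ⇒ xxSxxx ⇒ xxxSxxx ⇒ xxxxSxxx ⇒ xxxxSxxxx ⇒ xxxxxxxxx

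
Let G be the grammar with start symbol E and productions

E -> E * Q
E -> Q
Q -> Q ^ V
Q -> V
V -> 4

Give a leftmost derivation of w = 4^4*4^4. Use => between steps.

E => E*Q   [E -> E * Q]
E*Q => Q*Q   [E -> Q]
Q*Q => Q^V*Q   [Q -> Q ^ V]
Q^V*Q => V^V*Q   [Q -> V]
V^V*Q => 4^V*Q   [V -> 4]
4^V*Q => 4^4*Q   [V -> 4]
4^4*Q => 4^4*Q^V   [Q -> Q ^ V]
4^4*Q^V => 4^4*V^V   [Q -> V]
4^4*V^V => 4^4*4^V   [V -> 4]
4^4*4^V => 4^4*4^4   [V -> 4]

E => E*Q => Q*Q => Q^V*Q => V^V*Q => 4^V*Q => 4^4*Q => 4^4*Q^V => 4^4*V^V => 4^4*4^V => 4^4*4^4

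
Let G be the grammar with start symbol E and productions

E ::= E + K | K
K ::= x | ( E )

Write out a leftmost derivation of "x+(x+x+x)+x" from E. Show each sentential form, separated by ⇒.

E ⇒ E+K ⇒ E+K+K ⇒ K+K+K ⇒ x+K+K ⇒ x+(E)+K ⇒ x+(E+K)+K ⇒ x+(E+K+K)+K ⇒ x+(K+K+K)+K ⇒ x+(x+K+K)+K ⇒ x+(x+x+K)+K ⇒ x+(x+x+x)+K ⇒ x+(x+x+x)+x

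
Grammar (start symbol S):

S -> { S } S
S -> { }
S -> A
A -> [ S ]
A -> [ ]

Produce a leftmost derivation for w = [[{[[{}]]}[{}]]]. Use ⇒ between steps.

S ⇒ A   [S -> A]
A ⇒ [S]   [A -> [ S ]]
[S] ⇒ [A]   [S -> A]
[A] ⇒ [[S]]   [A -> [ S ]]
[[S]] ⇒ [[{S}S]]   [S -> { S } S]
[[{S}S]] ⇒ [[{A}S]]   [S -> A]
[[{A}S]] ⇒ [[{[S]}S]]   [A -> [ S ]]
[[{[S]}S]] ⇒ [[{[A]}S]]   [S -> A]
[[{[A]}S]] ⇒ [[{[[S]]}S]]   [A -> [ S ]]
[[{[[S]]}S]] ⇒ [[{[[{}]]}S]]   [S -> { }]
[[{[[{}]]}S]] ⇒ [[{[[{}]]}A]]   [S -> A]
[[{[[{}]]}A]] ⇒ [[{[[{}]]}[S]]]   [A -> [ S ]]
[[{[[{}]]}[S]]] ⇒ [[{[[{}]]}[{}]]]   [S -> { }]

S ⇒ A ⇒ [S] ⇒ [A] ⇒ [[S]] ⇒ [[{S}S]] ⇒ [[{A}S]] ⇒ [[{[S]}S]] ⇒ [[{[A]}S]] ⇒ [[{[[S]]}S]] ⇒ [[{[[{}]]}S]] ⇒ [[{[[{}]]}A]] ⇒ [[{[[{}]]}[S]]] ⇒ [[{[[{}]]}[{}]]]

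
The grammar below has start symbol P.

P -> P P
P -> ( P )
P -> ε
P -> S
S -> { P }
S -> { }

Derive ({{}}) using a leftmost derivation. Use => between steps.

P => (P) => (PP) => (SP) => ({P}P) => ({S}P) => ({{}}P) => ({{}})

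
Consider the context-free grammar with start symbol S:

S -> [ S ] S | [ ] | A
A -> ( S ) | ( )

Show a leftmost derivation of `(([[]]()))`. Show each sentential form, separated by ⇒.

S ⇒ A   [S -> A]
A ⇒ (S)   [A -> ( S )]
(S) ⇒ (A)   [S -> A]
(A) ⇒ ((S))   [A -> ( S )]
((S)) ⇒ (([S]S))   [S -> [ S ] S]
(([S]S)) ⇒ (([[]]S))   [S -> [ ]]
(([[]]S)) ⇒ (([[]]A))   [S -> A]
(([[]]A)) ⇒ (([[]]()))   [A -> ( )]

S⇒A⇒(S)⇒(A)⇒((S))⇒(([S]S))⇒(([[]]S))⇒(([[]]A))⇒(([[]]()))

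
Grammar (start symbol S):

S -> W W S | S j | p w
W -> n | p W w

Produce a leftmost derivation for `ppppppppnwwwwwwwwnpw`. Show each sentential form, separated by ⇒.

S ⇒ WWS ⇒ pWwWS ⇒ ppWwwWS ⇒ pppWwwwWS ⇒ ppppWwwwwWS ⇒ pppppWwwwwwWS ⇒ ppppppWwwwwwwWS ⇒ pppppppWwwwwwwwWS ⇒ ppppppppWwwwwwwwwWS ⇒ ppppppppnwwwwwwwwWS ⇒ ppppppppnwwwwwwwwnS ⇒ ppppppppnwwwwwwwwnpw

S ⇒ WWS   [S -> W W S]
WWS ⇒ pWwWS   [W -> p W w]
pWwWS ⇒ ppWwwWS   [W -> p W w]
ppWwwWS ⇒ pppWwwwWS   [W -> p W w]
pppWwwwWS ⇒ ppppWwwwwWS   [W -> p W w]
ppppWwwwwWS ⇒ pppppWwwwwwWS   [W -> p W w]
pppppWwwwwwWS ⇒ ppppppWwwwwwwWS   [W -> p W w]
ppppppWwwwwwwWS ⇒ pppppppWwwwwwwwWS   [W -> p W w]
pppppppWwwwwwwwWS ⇒ ppppppppWwwwwwwwwWS   [W -> p W w]
ppppppppWwwwwwwwwWS ⇒ ppppppppnwwwwwwwwWS   [W -> n]
ppppppppnwwwwwwwwWS ⇒ ppppppppnwwwwwwwwnS   [W -> n]
ppppppppnwwwwwwwwnS ⇒ ppppppppnwwwwwwwwnpw   [S -> p w]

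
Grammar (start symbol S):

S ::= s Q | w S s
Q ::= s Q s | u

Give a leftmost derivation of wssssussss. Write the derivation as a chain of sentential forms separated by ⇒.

S ⇒ wSs ⇒ wsQs ⇒ wssQss ⇒ wsssQsss ⇒ wssssQssss ⇒ wssssussss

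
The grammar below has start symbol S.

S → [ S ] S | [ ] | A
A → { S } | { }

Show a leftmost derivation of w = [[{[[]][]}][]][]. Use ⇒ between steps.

S ⇒ [S]S ⇒ [[S]S]S ⇒ [[A]S]S ⇒ [[{S}]S]S ⇒ [[{[S]S}]S]S ⇒ [[{[[]]S}]S]S ⇒ [[{[[]][]}]S]S ⇒ [[{[[]][]}][]]S ⇒ [[{[[]][]}][]][]

S ⇒ [S]S   [S → [ S ] S]
[S]S ⇒ [[S]S]S   [S → [ S ] S]
[[S]S]S ⇒ [[A]S]S   [S → A]
[[A]S]S ⇒ [[{S}]S]S   [A → { S }]
[[{S}]S]S ⇒ [[{[S]S}]S]S   [S → [ S ] S]
[[{[S]S}]S]S ⇒ [[{[[]]S}]S]S   [S → [ ]]
[[{[[]]S}]S]S ⇒ [[{[[]][]}]S]S   [S → [ ]]
[[{[[]][]}]S]S ⇒ [[{[[]][]}][]]S   [S → [ ]]
[[{[[]][]}][]]S ⇒ [[{[[]][]}][]][]   [S → [ ]]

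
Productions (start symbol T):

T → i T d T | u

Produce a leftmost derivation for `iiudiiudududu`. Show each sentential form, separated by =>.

T => iTdT => iiTdTdT => iiudTdT => iiudiTdTdT => iiudiiTdTdTdT => iiudiiudTdTdT => iiudiiududTdT => iiudiiudududT => iiudiiudududu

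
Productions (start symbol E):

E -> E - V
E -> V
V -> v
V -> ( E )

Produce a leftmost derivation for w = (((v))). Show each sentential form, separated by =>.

E=>V=>(E)=>(V)=>((E))=>((V))=>(((E)))=>(((V)))=>(((v)))

E => V   [E -> V]
V => (E)   [V -> ( E )]
(E) => (V)   [E -> V]
(V) => ((E))   [V -> ( E )]
((E)) => ((V))   [E -> V]
((V)) => (((E)))   [V -> ( E )]
(((E))) => (((V)))   [E -> V]
(((V))) => (((v)))   [V -> v]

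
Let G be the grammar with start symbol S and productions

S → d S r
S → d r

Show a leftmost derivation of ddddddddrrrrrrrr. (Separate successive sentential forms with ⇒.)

S ⇒ dSr   [S → d S r]
dSr ⇒ ddSrr   [S → d S r]
ddSrr ⇒ dddSrrr   [S → d S r]
dddSrrr ⇒ ddddSrrrr   [S → d S r]
ddddSrrrr ⇒ dddddSrrrrr   [S → d S r]
dddddSrrrrr ⇒ ddddddSrrrrrr   [S → d S r]
ddddddSrrrrrr ⇒ dddddddSrrrrrrr   [S → d S r]
dddddddSrrrrrrr ⇒ ddddddddrrrrrrrr   [S → d r]

S ⇒ dSr ⇒ ddSrr ⇒ dddSrrr ⇒ ddddSrrrr ⇒ dddddSrrrrr ⇒ ddddddSrrrrrr ⇒ dddddddSrrrrrrr ⇒ ddddddddrrrrrrrr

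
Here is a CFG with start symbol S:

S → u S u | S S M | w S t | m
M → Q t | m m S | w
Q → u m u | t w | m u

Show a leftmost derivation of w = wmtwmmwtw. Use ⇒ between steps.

S ⇒ SSM ⇒ wStSM ⇒ wmtSM ⇒ wmtwStM ⇒ wmtwSSMtM ⇒ wmtwmSMtM ⇒ wmtwmmMtM ⇒ wmtwmmwtM ⇒ wmtwmmwtw

S ⇒ SSM   [S → S S M]
SSM ⇒ wStSM   [S → w S t]
wStSM ⇒ wmtSM   [S → m]
wmtSM ⇒ wmtwStM   [S → w S t]
wmtwStM ⇒ wmtwSSMtM   [S → S S M]
wmtwSSMtM ⇒ wmtwmSMtM   [S → m]
wmtwmSMtM ⇒ wmtwmmMtM   [S → m]
wmtwmmMtM ⇒ wmtwmmwtM   [M → w]
wmtwmmwtM ⇒ wmtwmmwtw   [M → w]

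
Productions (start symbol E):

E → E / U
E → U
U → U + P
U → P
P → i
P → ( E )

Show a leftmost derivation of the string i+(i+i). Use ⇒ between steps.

E ⇒ U ⇒ U+P ⇒ P+P ⇒ i+P ⇒ i+(E) ⇒ i+(U) ⇒ i+(U+P) ⇒ i+(P+P) ⇒ i+(i+P) ⇒ i+(i+i)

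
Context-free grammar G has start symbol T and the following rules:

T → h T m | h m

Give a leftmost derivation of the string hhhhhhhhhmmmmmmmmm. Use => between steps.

T => hTm   [T → h T m]
hTm => hhTmm   [T → h T m]
hhTmm => hhhTmmm   [T → h T m]
hhhTmmm => hhhhTmmmm   [T → h T m]
hhhhTmmmm => hhhhhTmmmmm   [T → h T m]
hhhhhTmmmmm => hhhhhhTmmmmmm   [T → h T m]
hhhhhhTmmmmmm => hhhhhhhTmmmmmmm   [T → h T m]
hhhhhhhTmmmmmmm => hhhhhhhhTmmmmmmmm   [T → h T m]
hhhhhhhhTmmmmmmmm => hhhhhhhhhmmmmmmmmm   [T → h m]

T=>hTm=>hhTmm=>hhhTmmm=>hhhhTmmmm=>hhhhhTmmmmm=>hhhhhhTmmmmmm=>hhhhhhhTmmmmmmm=>hhhhhhhhTmmmmmmmm=>hhhhhhhhhmmmmmmmmm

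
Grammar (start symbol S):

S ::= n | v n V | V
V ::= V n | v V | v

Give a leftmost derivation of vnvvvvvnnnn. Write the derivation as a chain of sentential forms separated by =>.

S => vnV   [S ::= v n V]
vnV => vnVn   [V ::= V n]
vnVn => vnvVn   [V ::= v V]
vnvVn => vnvVnn   [V ::= V n]
vnvVnn => vnvVnnn   [V ::= V n]
vnvVnnn => vnvvVnnn   [V ::= v V]
vnvvVnnn => vnvvvVnnn   [V ::= v V]
vnvvvVnnn => vnvvvVnnnn   [V ::= V n]
vnvvvVnnnn => vnvvvvVnnnn   [V ::= v V]
vnvvvvVnnnn => vnvvvvvnnnn   [V ::= v]

S => vnV => vnVn => vnvVn => vnvVnn => vnvVnnn => vnvvVnnn => vnvvvVnnn => vnvvvVnnnn => vnvvvvVnnnn => vnvvvvvnnnn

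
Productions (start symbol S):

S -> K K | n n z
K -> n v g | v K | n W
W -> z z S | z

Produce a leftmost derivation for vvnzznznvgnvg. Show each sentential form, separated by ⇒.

S ⇒ KK   [S -> K K]
KK ⇒ vKK   [K -> v K]
vKK ⇒ vvKK   [K -> v K]
vvKK ⇒ vvnWK   [K -> n W]
vvnWK ⇒ vvnzzSK   [W -> z z S]
vvnzzSK ⇒ vvnzzKKK   [S -> K K]
vvnzzKKK ⇒ vvnzznWKK   [K -> n W]
vvnzznWKK ⇒ vvnzznzKK   [W -> z]
vvnzznzKK ⇒ vvnzznznvgK   [K -> n v g]
vvnzznznvgK ⇒ vvnzznznvgnvg   [K -> n v g]

S ⇒ KK ⇒ vKK ⇒ vvKK ⇒ vvnWK ⇒ vvnzzSK ⇒ vvnzzKKK ⇒ vvnzznWKK ⇒ vvnzznzKK ⇒ vvnzznznvgK ⇒ vvnzznznvgnvg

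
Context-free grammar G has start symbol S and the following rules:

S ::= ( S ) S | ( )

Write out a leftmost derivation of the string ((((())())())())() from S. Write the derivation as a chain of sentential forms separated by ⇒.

S ⇒ (S)S ⇒ ((S)S)S ⇒ (((S)S)S)S ⇒ ((((S)S)S)S)S ⇒ ((((())S)S)S)S ⇒ ((((())())S)S)S ⇒ ((((())())())S)S ⇒ ((((())())())())S ⇒ ((((())())())())()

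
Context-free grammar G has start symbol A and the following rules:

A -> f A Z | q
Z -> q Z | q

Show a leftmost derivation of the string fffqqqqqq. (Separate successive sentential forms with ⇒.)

A ⇒ fAZ   [A -> f A Z]
fAZ ⇒ ffAZZ   [A -> f A Z]
ffAZZ ⇒ fffAZZZ   [A -> f A Z]
fffAZZZ ⇒ fffqZZZ   [A -> q]
fffqZZZ ⇒ fffqqZZ   [Z -> q]
fffqqZZ ⇒ fffqqqZZ   [Z -> q Z]
fffqqqZZ ⇒ fffqqqqZZ   [Z -> q Z]
fffqqqqZZ ⇒ fffqqqqqZ   [Z -> q]
fffqqqqqZ ⇒ fffqqqqqq   [Z -> q]

A⇒fAZ⇒ffAZZ⇒fffAZZZ⇒fffqZZZ⇒fffqqZZ⇒fffqqqZZ⇒fffqqqqZZ⇒fffqqqqqZ⇒fffqqqqqq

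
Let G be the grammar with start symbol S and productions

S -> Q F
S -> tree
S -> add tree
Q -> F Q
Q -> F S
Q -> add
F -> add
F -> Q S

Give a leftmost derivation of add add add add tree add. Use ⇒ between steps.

S ⇒ Q F ⇒ F S F ⇒ Q S S F ⇒ add S S F ⇒ add Q F S F ⇒ add add F S F ⇒ add add add S F ⇒ add add add add tree F ⇒ add add add add tree add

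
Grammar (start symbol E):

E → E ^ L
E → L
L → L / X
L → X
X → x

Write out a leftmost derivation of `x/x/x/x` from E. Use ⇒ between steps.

E⇒L⇒L/X⇒L/X/X⇒L/X/X/X⇒X/X/X/X⇒x/X/X/X⇒x/x/X/X⇒x/x/x/X⇒x/x/x/x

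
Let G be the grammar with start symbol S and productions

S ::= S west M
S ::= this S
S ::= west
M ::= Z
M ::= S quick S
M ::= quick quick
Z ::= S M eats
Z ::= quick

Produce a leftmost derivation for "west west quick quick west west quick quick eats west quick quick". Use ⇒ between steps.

S ⇒ S west M   [S ::= S west M]
S west M ⇒ S west M west M   [S ::= S west M]
S west M west M ⇒ S west M west M west M   [S ::= S west M]
S west M west M west M ⇒ west west M west M west M   [S ::= west]
west west M west M west M ⇒ west west quick quick west M west M   [M ::= quick quick]
west west quick quick west M west M ⇒ west west quick quick west Z west M   [M ::= Z]
west west quick quick west Z west M ⇒ west west quick quick west S M eats west M   [Z ::= S M eats]
west west quick quick west S M eats west M ⇒ west west quick quick west west M eats west M   [S ::= west]
west west quick quick west west M eats west M ⇒ west west quick quick west west quick quick eats west M   [M ::= quick quick]
west west quick quick west west quick quick eats west M ⇒ west west quick quick west west quick quick eats west quick quick   [M ::= quick quick]

S ⇒ S west M ⇒ S west M west M ⇒ S west M west M west M ⇒ west west M west M west M ⇒ west west quick quick west M west M ⇒ west west quick quick west Z west M ⇒ west west quick quick west S M eats west M ⇒ west west quick quick west west M eats west M ⇒ west west quick quick west west quick quick eats west M ⇒ west west quick quick west west quick quick eats west quick quick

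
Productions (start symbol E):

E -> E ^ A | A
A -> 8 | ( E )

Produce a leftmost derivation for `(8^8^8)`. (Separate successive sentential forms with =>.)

E => A   [E -> A]
A => (E)   [A -> ( E )]
(E) => (E^A)   [E -> E ^ A]
(E^A) => (E^A^A)   [E -> E ^ A]
(E^A^A) => (A^A^A)   [E -> A]
(A^A^A) => (8^A^A)   [A -> 8]
(8^A^A) => (8^8^A)   [A -> 8]
(8^8^A) => (8^8^8)   [A -> 8]

E=>A=>(E)=>(E^A)=>(E^A^A)=>(A^A^A)=>(8^A^A)=>(8^8^A)=>(8^8^8)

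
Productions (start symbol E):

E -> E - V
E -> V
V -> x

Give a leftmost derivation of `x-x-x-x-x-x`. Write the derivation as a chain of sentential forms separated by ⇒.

E ⇒ E-V ⇒ E-V-V ⇒ E-V-V-V ⇒ E-V-V-V-V ⇒ E-V-V-V-V-V ⇒ V-V-V-V-V-V ⇒ x-V-V-V-V-V ⇒ x-x-V-V-V-V ⇒ x-x-x-V-V-V ⇒ x-x-x-x-V-V ⇒ x-x-x-x-x-V ⇒ x-x-x-x-x-x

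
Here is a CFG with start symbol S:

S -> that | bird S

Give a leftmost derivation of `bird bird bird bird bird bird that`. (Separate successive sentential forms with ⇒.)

S ⇒ bird S ⇒ bird bird S ⇒ bird bird bird S ⇒ bird bird bird bird S ⇒ bird bird bird bird bird S ⇒ bird bird bird bird bird bird S ⇒ bird bird bird bird bird bird that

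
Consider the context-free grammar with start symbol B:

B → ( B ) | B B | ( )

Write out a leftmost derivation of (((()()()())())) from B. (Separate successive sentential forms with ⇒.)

B ⇒ (B) ⇒ ((B)) ⇒ ((BB)) ⇒ (((B)B)) ⇒ (((BB)B)) ⇒ (((BBB)B)) ⇒ (((BBBB)B)) ⇒ (((()BBB)B)) ⇒ (((()()BB)B)) ⇒ (((()()()B)B)) ⇒ (((()()()())B)) ⇒ (((()()()())()))

B ⇒ (B)   [B → ( B )]
(B) ⇒ ((B))   [B → ( B )]
((B)) ⇒ ((BB))   [B → B B]
((BB)) ⇒ (((B)B))   [B → ( B )]
(((B)B)) ⇒ (((BB)B))   [B → B B]
(((BB)B)) ⇒ (((BBB)B))   [B → B B]
(((BBB)B)) ⇒ (((BBBB)B))   [B → B B]
(((BBBB)B)) ⇒ (((()BBB)B))   [B → ( )]
(((()BBB)B)) ⇒ (((()()BB)B))   [B → ( )]
(((()()BB)B)) ⇒ (((()()()B)B))   [B → ( )]
(((()()()B)B)) ⇒ (((()()()())B))   [B → ( )]
(((()()()())B)) ⇒ (((()()()())()))   [B → ( )]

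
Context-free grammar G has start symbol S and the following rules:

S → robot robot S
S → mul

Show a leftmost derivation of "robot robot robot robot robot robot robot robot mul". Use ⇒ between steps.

S ⇒ robot robot S ⇒ robot robot robot robot S ⇒ robot robot robot robot robot robot S ⇒ robot robot robot robot robot robot robot robot S ⇒ robot robot robot robot robot robot robot robot mul

S ⇒ robot robot S   [S → robot robot S]
robot robot S ⇒ robot robot robot robot S   [S → robot robot S]
robot robot robot robot S ⇒ robot robot robot robot robot robot S   [S → robot robot S]
robot robot robot robot robot robot S ⇒ robot robot robot robot robot robot robot robot S   [S → robot robot S]
robot robot robot robot robot robot robot robot S ⇒ robot robot robot robot robot robot robot robot mul   [S → mul]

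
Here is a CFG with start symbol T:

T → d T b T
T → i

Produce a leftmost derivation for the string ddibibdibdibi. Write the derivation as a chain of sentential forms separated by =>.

T => dTbT   [T → d T b T]
dTbT => ddTbTbT   [T → d T b T]
ddTbTbT => ddibTbT   [T → i]
ddibTbT => ddibibT   [T → i]
ddibibT => ddibibdTbT   [T → d T b T]
ddibibdTbT => ddibibdibT   [T → i]
ddibibdibT => ddibibdibdTbT   [T → d T b T]
ddibibdibdTbT => ddibibdibdibT   [T → i]
ddibibdibdibT => ddibibdibdibi   [T → i]

T => dTbT => ddTbTbT => ddibTbT => ddibibT => ddibibdTbT => ddibibdibT => ddibibdibdTbT => ddibibdibdibT => ddibibdibdibi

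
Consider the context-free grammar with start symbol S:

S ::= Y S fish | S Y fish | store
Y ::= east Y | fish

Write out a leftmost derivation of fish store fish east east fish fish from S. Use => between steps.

S => S Y fish   [S ::= S Y fish]
S Y fish => Y S fish Y fish   [S ::= Y S fish]
Y S fish Y fish => fish S fish Y fish   [Y ::= fish]
fish S fish Y fish => fish store fish Y fish   [S ::= store]
fish store fish Y fish => fish store fish east Y fish   [Y ::= east Y]
fish store fish east Y fish => fish store fish east east Y fish   [Y ::= east Y]
fish store fish east east Y fish => fish store fish east east fish fish   [Y ::= fish]

S => S Y fish => Y S fish Y fish => fish S fish Y fish => fish store fish Y fish => fish store fish east Y fish => fish store fish east east Y fish => fish store fish east east fish fish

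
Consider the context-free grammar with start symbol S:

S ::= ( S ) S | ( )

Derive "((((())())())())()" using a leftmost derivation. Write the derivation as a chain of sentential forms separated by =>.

S => (S)S => ((S)S)S => (((S)S)S)S => ((((S)S)S)S)S => ((((())S)S)S)S => ((((())())S)S)S => ((((())())())S)S => ((((())())())())S => ((((())())())())()

S => (S)S   [S ::= ( S ) S]
(S)S => ((S)S)S   [S ::= ( S ) S]
((S)S)S => (((S)S)S)S   [S ::= ( S ) S]
(((S)S)S)S => ((((S)S)S)S)S   [S ::= ( S ) S]
((((S)S)S)S)S => ((((())S)S)S)S   [S ::= ( )]
((((())S)S)S)S => ((((())())S)S)S   [S ::= ( )]
((((())())S)S)S => ((((())())())S)S   [S ::= ( )]
((((())())())S)S => ((((())())())())S   [S ::= ( )]
((((())())())())S => ((((())())())())()   [S ::= ( )]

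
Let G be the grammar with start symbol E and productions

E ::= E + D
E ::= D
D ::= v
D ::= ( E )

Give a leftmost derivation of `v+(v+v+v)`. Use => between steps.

E => E+D   [E ::= E + D]
E+D => D+D   [E ::= D]
D+D => v+D   [D ::= v]
v+D => v+(E)   [D ::= ( E )]
v+(E) => v+(E+D)   [E ::= E + D]
v+(E+D) => v+(E+D+D)   [E ::= E + D]
v+(E+D+D) => v+(D+D+D)   [E ::= D]
v+(D+D+D) => v+(v+D+D)   [D ::= v]
v+(v+D+D) => v+(v+v+D)   [D ::= v]
v+(v+v+D) => v+(v+v+v)   [D ::= v]

E => E+D => D+D => v+D => v+(E) => v+(E+D) => v+(E+D+D) => v+(D+D+D) => v+(v+D+D) => v+(v+v+D) => v+(v+v+v)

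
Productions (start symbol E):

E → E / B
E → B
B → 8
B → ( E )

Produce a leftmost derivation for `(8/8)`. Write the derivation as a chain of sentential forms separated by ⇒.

E ⇒ B ⇒ (E) ⇒ (E/B) ⇒ (B/B) ⇒ (8/B) ⇒ (8/8)

E ⇒ B   [E → B]
B ⇒ (E)   [B → ( E )]
(E) ⇒ (E/B)   [E → E / B]
(E/B) ⇒ (B/B)   [E → B]
(B/B) ⇒ (8/B)   [B → 8]
(8/B) ⇒ (8/8)   [B → 8]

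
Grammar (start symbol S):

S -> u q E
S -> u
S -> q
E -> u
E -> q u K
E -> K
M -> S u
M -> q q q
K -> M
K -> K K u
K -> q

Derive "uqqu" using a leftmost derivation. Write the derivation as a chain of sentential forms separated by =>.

S => uqE   [S -> u q E]
uqE => uqK   [E -> K]
uqK => uqM   [K -> M]
uqM => uqSu   [M -> S u]
uqSu => uqqu   [S -> q]

S=>uqE=>uqK=>uqM=>uqSu=>uqqu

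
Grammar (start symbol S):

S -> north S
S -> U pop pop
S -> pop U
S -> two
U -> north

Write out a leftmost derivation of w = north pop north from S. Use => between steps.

S => north S   [S -> north S]
north S => north pop U   [S -> pop U]
north pop U => north pop north   [U -> north]

S => north S => north pop U => north pop north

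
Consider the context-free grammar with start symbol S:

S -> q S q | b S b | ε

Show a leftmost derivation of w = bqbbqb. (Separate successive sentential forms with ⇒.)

S ⇒ bSb ⇒ bqSqb ⇒ bqbSbqb ⇒ bqbbqb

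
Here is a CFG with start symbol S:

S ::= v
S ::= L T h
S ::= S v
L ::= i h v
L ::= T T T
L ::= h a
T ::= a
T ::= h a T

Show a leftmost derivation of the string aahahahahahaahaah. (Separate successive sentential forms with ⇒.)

S ⇒ LTh   [S ::= L T h]
LTh ⇒ TTTTh   [L ::= T T T]
TTTTh ⇒ aTTTh   [T ::= a]
aTTTh ⇒ aaTTh   [T ::= a]
aaTTh ⇒ aahaTTh   [T ::= h a T]
aahaTTh ⇒ aahahaTTh   [T ::= h a T]
aahahaTTh ⇒ aahahahaTTh   [T ::= h a T]
aahahahaTTh ⇒ aahahahahaTTh   [T ::= h a T]
aahahahahaTTh ⇒ aahahahahahaTTh   [T ::= h a T]
aahahahahahaTTh ⇒ aahahahahahaaTh   [T ::= a]
aahahahahahaaTh ⇒ aahahahahahaahaTh   [T ::= h a T]
aahahahahahaahaTh ⇒ aahahahahahaahaah   [T ::= a]

S ⇒ LTh ⇒ TTTTh ⇒ aTTTh ⇒ aaTTh ⇒ aahaTTh ⇒ aahahaTTh ⇒ aahahahaTTh ⇒ aahahahahaTTh ⇒ aahahahahahaTTh ⇒ aahahahahahaaTh ⇒ aahahahahahaahaTh ⇒ aahahahahahaahaah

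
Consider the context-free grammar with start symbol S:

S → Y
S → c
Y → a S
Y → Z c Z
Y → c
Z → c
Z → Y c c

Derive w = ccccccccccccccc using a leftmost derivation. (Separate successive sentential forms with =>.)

S=>Y=>ZcZ=>YcccZ=>ZcZcccZ=>YcccZcccZ=>ZcZcccZcccZ=>YcccZcccZcccZ=>ccccZcccZcccZ=>ccccccccZcccZ=>ccccccccYcccccZ=>ccccccccccccccZ=>ccccccccccccccc

S => Y   [S → Y]
Y => ZcZ   [Y → Z c Z]
ZcZ => YcccZ   [Z → Y c c]
YcccZ => ZcZcccZ   [Y → Z c Z]
ZcZcccZ => YcccZcccZ   [Z → Y c c]
YcccZcccZ => ZcZcccZcccZ   [Y → Z c Z]
ZcZcccZcccZ => YcccZcccZcccZ   [Z → Y c c]
YcccZcccZcccZ => ccccZcccZcccZ   [Y → c]
ccccZcccZcccZ => ccccccccZcccZ   [Z → c]
ccccccccZcccZ => ccccccccYcccccZ   [Z → Y c c]
ccccccccYcccccZ => ccccccccccccccZ   [Y → c]
ccccccccccccccZ => ccccccccccccccc   [Z → c]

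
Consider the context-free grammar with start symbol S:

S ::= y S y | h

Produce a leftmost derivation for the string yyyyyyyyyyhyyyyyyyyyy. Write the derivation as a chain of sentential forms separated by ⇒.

S ⇒ ySy ⇒ yySyy ⇒ yyySyyy ⇒ yyyySyyyy ⇒ yyyyySyyyyy ⇒ yyyyyySyyyyyy ⇒ yyyyyyySyyyyyyy ⇒ yyyyyyyySyyyyyyyy ⇒ yyyyyyyyySyyyyyyyyy ⇒ yyyyyyyyyySyyyyyyyyyy ⇒ yyyyyyyyyyhyyyyyyyyyy

S ⇒ ySy   [S ::= y S y]
ySy ⇒ yySyy   [S ::= y S y]
yySyy ⇒ yyySyyy   [S ::= y S y]
yyySyyy ⇒ yyyySyyyy   [S ::= y S y]
yyyySyyyy ⇒ yyyyySyyyyy   [S ::= y S y]
yyyyySyyyyy ⇒ yyyyyySyyyyyy   [S ::= y S y]
yyyyyySyyyyyy ⇒ yyyyyyySyyyyyyy   [S ::= y S y]
yyyyyyySyyyyyyy ⇒ yyyyyyyySyyyyyyyy   [S ::= y S y]
yyyyyyyySyyyyyyyy ⇒ yyyyyyyyySyyyyyyyyy   [S ::= y S y]
yyyyyyyyySyyyyyyyyy ⇒ yyyyyyyyyySyyyyyyyyyy   [S ::= y S y]
yyyyyyyyyySyyyyyyyyyy ⇒ yyyyyyyyyyhyyyyyyyyyy   [S ::= h]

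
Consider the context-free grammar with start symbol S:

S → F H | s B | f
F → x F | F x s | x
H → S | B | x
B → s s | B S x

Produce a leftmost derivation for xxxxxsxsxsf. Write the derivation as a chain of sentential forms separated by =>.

S=>FH=>xFH=>xxFH=>xxxH=>xxxS=>xxxFH=>xxxFxsH=>xxxFxsxsH=>xxxFxsxsxsH=>xxxxxsxsxsH=>xxxxxsxsxsS=>xxxxxsxsxsf

S => FH   [S → F H]
FH => xFH   [F → x F]
xFH => xxFH   [F → x F]
xxFH => xxxH   [F → x]
xxxH => xxxS   [H → S]
xxxS => xxxFH   [S → F H]
xxxFH => xxxFxsH   [F → F x s]
xxxFxsH => xxxFxsxsH   [F → F x s]
xxxFxsxsH => xxxFxsxsxsH   [F → F x s]
xxxFxsxsxsH => xxxxxsxsxsH   [F → x]
xxxxxsxsxsH => xxxxxsxsxsS   [H → S]
xxxxxsxsxsS => xxxxxsxsxsf   [S → f]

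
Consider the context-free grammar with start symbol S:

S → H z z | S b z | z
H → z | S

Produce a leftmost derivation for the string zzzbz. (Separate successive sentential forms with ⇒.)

S ⇒ Sbz ⇒ Hzzbz ⇒ Szzbz ⇒ zzzbz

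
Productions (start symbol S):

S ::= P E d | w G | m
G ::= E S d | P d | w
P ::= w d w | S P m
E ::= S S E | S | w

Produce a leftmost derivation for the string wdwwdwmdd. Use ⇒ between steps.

S ⇒ PEd ⇒ wdwEd ⇒ wdwSd ⇒ wdwPEdd ⇒ wdwwdwEdd ⇒ wdwwdwSdd ⇒ wdwwdwmdd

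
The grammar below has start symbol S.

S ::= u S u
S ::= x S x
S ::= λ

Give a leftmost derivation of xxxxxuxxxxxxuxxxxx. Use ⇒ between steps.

S⇒xSx⇒xxSxx⇒xxxSxxx⇒xxxxSxxxx⇒xxxxxSxxxxx⇒xxxxxuSuxxxxx⇒xxxxxuxSxuxxxxx⇒xxxxxuxxSxxuxxxxx⇒xxxxxuxxxSxxxuxxxxx⇒xxxxxuxxxxxxuxxxxx

S ⇒ xSx   [S ::= x S x]
xSx ⇒ xxSxx   [S ::= x S x]
xxSxx ⇒ xxxSxxx   [S ::= x S x]
xxxSxxx ⇒ xxxxSxxxx   [S ::= x S x]
xxxxSxxxx ⇒ xxxxxSxxxxx   [S ::= x S x]
xxxxxSxxxxx ⇒ xxxxxuSuxxxxx   [S ::= u S u]
xxxxxuSuxxxxx ⇒ xxxxxuxSxuxxxxx   [S ::= x S x]
xxxxxuxSxuxxxxx ⇒ xxxxxuxxSxxuxxxxx   [S ::= x S x]
xxxxxuxxSxxuxxxxx ⇒ xxxxxuxxxSxxxuxxxxx   [S ::= x S x]
xxxxxuxxxSxxxuxxxxx ⇒ xxxxxuxxxxxxuxxxxx   [S ::= λ]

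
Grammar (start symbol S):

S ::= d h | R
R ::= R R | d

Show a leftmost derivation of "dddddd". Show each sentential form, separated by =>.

S => R => RR => RRR => RRRR => dRRR => ddRR => dddR => dddRR => ddddR => ddddRR => dddddR => dddddd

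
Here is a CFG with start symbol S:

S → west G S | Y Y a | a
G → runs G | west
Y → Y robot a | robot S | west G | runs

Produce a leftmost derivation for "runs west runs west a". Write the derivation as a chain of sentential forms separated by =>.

S => Y Y a   [S → Y Y a]
Y Y a => runs Y a   [Y → runs]
runs Y a => runs west G a   [Y → west G]
runs west G a => runs west runs G a   [G → runs G]
runs west runs G a => runs west runs west a   [G → west]

S => Y Y a => runs Y a => runs west G a => runs west runs G a => runs west runs west a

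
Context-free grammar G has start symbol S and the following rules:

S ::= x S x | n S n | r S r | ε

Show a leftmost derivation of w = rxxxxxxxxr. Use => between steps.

S => rSr => rxSxr => rxxSxxr => rxxxSxxxr => rxxxxSxxxxr => rxxxxxxxxr

S => rSr   [S ::= r S r]
rSr => rxSxr   [S ::= x S x]
rxSxr => rxxSxxr   [S ::= x S x]
rxxSxxr => rxxxSxxxr   [S ::= x S x]
rxxxSxxxr => rxxxxSxxxxr   [S ::= x S x]
rxxxxSxxxxr => rxxxxxxxxr   [S ::= ε]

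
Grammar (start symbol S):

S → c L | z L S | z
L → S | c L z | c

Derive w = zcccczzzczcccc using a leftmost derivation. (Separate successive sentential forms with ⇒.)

S ⇒ zLS ⇒ zcLzS ⇒ zccLzzS ⇒ zccSzzS ⇒ zcccLzzS ⇒ zcccczzS ⇒ zcccczzzLS ⇒ zcccczzzcS ⇒ zcccczzzczLS ⇒ zcccczzzczSS ⇒ zcccczzzczcLS ⇒ zcccczzzczccS ⇒ zcccczzzczcccL ⇒ zcccczzzczcccc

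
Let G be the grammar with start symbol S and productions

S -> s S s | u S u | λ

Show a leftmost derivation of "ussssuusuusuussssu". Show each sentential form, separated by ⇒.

S ⇒ uSu   [S -> u S u]
uSu ⇒ usSsu   [S -> s S s]
usSsu ⇒ ussSssu   [S -> s S s]
ussSssu ⇒ usssSsssu   [S -> s S s]
usssSsssu ⇒ ussssSssssu   [S -> s S s]
ussssSssssu ⇒ ussssuSussssu   [S -> u S u]
ussssuSussssu ⇒ ussssuuSuussssu   [S -> u S u]
ussssuuSuussssu ⇒ ussssuusSsuussssu   [S -> s S s]
ussssuusSsuussssu ⇒ ussssuusuSusuussssu   [S -> u S u]
ussssuusuSusuussssu ⇒ ussssuusuusuussssu   [S -> λ]

S ⇒ uSu ⇒ usSsu ⇒ ussSssu ⇒ usssSsssu ⇒ ussssSssssu ⇒ ussssuSussssu ⇒ ussssuuSuussssu ⇒ ussssuusSsuussssu ⇒ ussssuusuSusuussssu ⇒ ussssuusuusuussssu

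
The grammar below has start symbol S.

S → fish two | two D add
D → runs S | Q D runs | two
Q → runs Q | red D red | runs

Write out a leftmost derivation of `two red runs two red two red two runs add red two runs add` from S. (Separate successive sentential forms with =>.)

S => two D add => two Q D runs add => two red D red D runs add => two red runs S red D runs add => two red runs two D add red D runs add => two red runs two Q D runs add red D runs add => two red runs two red D red D runs add red D runs add => two red runs two red two red D runs add red D runs add => two red runs two red two red two runs add red D runs add => two red runs two red two red two runs add red two runs add

S => two D add   [S → two D add]
two D add => two Q D runs add   [D → Q D runs]
two Q D runs add => two red D red D runs add   [Q → red D red]
two red D red D runs add => two red runs S red D runs add   [D → runs S]
two red runs S red D runs add => two red runs two D add red D runs add   [S → two D add]
two red runs two D add red D runs add => two red runs two Q D runs add red D runs add   [D → Q D runs]
two red runs two Q D runs add red D runs add => two red runs two red D red D runs add red D runs add   [Q → red D red]
two red runs two red D red D runs add red D runs add => two red runs two red two red D runs add red D runs add   [D → two]
two red runs two red two red D runs add red D runs add => two red runs two red two red two runs add red D runs add   [D → two]
two red runs two red two red two runs add red D runs add => two red runs two red two red two runs add red two runs add   [D → two]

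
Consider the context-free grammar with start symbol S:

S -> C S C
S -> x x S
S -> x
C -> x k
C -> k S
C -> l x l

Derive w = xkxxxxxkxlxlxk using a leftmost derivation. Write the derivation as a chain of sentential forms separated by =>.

S => CSC => xkSC => xkxxSC => xkxxxxSC => xkxxxxCSCC => xkxxxxxkSCC => xkxxxxxkxCC => xkxxxxxkxlxlC => xkxxxxxkxlxlxk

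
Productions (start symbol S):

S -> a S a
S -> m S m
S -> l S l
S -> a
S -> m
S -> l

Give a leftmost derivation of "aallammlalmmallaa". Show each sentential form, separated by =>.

S => aSa   [S -> a S a]
aSa => aaSaa   [S -> a S a]
aaSaa => aalSlaa   [S -> l S l]
aalSlaa => aallSllaa   [S -> l S l]
aallSllaa => aallaSallaa   [S -> a S a]
aallaSallaa => aallamSmallaa   [S -> m S m]
aallamSmallaa => aallammSmmallaa   [S -> m S m]
aallammSmmallaa => aallammlSlmmallaa   [S -> l S l]
aallammlSlmmallaa => aallammlalmmallaa   [S -> a]

S => aSa => aaSaa => aalSlaa => aallSllaa => aallaSallaa => aallamSmallaa => aallammSmmallaa => aallammlSlmmallaa => aallammlalmmallaa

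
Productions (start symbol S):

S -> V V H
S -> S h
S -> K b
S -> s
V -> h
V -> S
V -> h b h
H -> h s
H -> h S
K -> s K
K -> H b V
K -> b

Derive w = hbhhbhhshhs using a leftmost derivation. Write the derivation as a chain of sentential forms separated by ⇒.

S⇒VVH⇒SVH⇒VVHVH⇒hbhVHVH⇒hbhhbhHVH⇒hbhhbhhSVH⇒hbhhbhhsVH⇒hbhhbhhshH⇒hbhhbhhshhS⇒hbhhbhhshhs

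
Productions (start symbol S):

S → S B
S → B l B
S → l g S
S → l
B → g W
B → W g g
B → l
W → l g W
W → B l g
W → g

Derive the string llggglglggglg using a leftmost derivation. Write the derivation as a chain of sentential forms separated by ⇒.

S ⇒ BlB ⇒ WgglB ⇒ BlggglB ⇒ llggglB ⇒ llggglgW ⇒ llggglglgW ⇒ llggglglgBlg ⇒ llggglglggWlg ⇒ llggglglggglg

S ⇒ BlB   [S → B l B]
BlB ⇒ WgglB   [B → W g g]
WgglB ⇒ BlggglB   [W → B l g]
BlggglB ⇒ llggglB   [B → l]
llggglB ⇒ llggglgW   [B → g W]
llggglgW ⇒ llggglglgW   [W → l g W]
llggglglgW ⇒ llggglglgBlg   [W → B l g]
llggglglgBlg ⇒ llggglglggWlg   [B → g W]
llggglglggWlg ⇒ llggglglggglg   [W → g]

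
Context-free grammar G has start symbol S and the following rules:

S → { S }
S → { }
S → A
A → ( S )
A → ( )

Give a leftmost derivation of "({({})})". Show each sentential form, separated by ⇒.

S ⇒ A ⇒ (S) ⇒ ({S}) ⇒ ({A}) ⇒ ({(S)}) ⇒ ({({})})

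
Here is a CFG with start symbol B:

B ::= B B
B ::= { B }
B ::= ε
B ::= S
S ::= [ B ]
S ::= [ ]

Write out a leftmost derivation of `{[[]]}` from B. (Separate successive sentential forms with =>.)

B=>BB=>BBB=>{B}BB=>{S}BB=>{[B]}BB=>{[S]}BB=>{[[]]}BB=>{[[]]}B=>{[[]]}

B => BB   [B ::= B B]
BB => BBB   [B ::= B B]
BBB => {B}BB   [B ::= { B }]
{B}BB => {S}BB   [B ::= S]
{S}BB => {[B]}BB   [S ::= [ B ]]
{[B]}BB => {[S]}BB   [B ::= S]
{[S]}BB => {[[]]}BB   [S ::= [ ]]
{[[]]}BB => {[[]]}B   [B ::= ε]
{[[]]}B => {[[]]}   [B ::= ε]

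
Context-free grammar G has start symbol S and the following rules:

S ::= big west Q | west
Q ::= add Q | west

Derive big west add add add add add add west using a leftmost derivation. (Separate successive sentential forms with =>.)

S => big west Q => big west add Q => big west add add Q => big west add add add Q => big west add add add add Q => big west add add add add add Q => big west add add add add add add Q => big west add add add add add add west

S => big west Q   [S ::= big west Q]
big west Q => big west add Q   [Q ::= add Q]
big west add Q => big west add add Q   [Q ::= add Q]
big west add add Q => big west add add add Q   [Q ::= add Q]
big west add add add Q => big west add add add add Q   [Q ::= add Q]
big west add add add add Q => big west add add add add add Q   [Q ::= add Q]
big west add add add add add Q => big west add add add add add add Q   [Q ::= add Q]
big west add add add add add add Q => big west add add add add add add west   [Q ::= west]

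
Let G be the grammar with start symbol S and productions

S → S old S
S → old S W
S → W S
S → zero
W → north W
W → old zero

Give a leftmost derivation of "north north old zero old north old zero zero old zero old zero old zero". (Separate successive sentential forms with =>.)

S => W S   [S → W S]
W S => north W S   [W → north W]
north W S => north north W S   [W → north W]
north north W S => north north old zero S   [W → old zero]
north north old zero S => north north old zero S old S   [S → S old S]
north north old zero S old S => north north old zero S old S old S   [S → S old S]
north north old zero S old S old S => north north old zero old S W old S old S   [S → old S W]
north north old zero old S W old S old S => north north old zero old W S W old S old S   [S → W S]
north north old zero old W S W old S old S => north north old zero old north W S W old S old S   [W → north W]
north north old zero old north W S W old S old S => north north old zero old north old zero S W old S old S   [W → old zero]
north north old zero old north old zero S W old S old S => north north old zero old north old zero zero W old S old S   [S → zero]
north north old zero old north old zero zero W old S old S => north north old zero old north old zero zero old zero old S old S   [W → old zero]
north north old zero old north old zero zero old zero old S old S => north north old zero old north old zero zero old zero old zero old S   [S → zero]
north north old zero old north old zero zero old zero old zero old S => north north old zero old north old zero zero old zero old zero old zero   [S → zero]

S => W S => north W S => north north W S => north north old zero S => north north old zero S old S => north north old zero S old S old S => north north old zero old S W old S old S => north north old zero old W S W old S old S => north north old zero old north W S W old S old S => north north old zero old north old zero S W old S old S => north north old zero old north old zero zero W old S old S => north north old zero old north old zero zero old zero old S old S => north north old zero old north old zero zero old zero old zero old S => north north old zero old north old zero zero old zero old zero old zero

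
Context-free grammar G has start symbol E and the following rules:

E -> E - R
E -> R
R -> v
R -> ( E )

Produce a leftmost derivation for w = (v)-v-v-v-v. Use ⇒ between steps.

E ⇒ E-R   [E -> E - R]
E-R ⇒ E-R-R   [E -> E - R]
E-R-R ⇒ E-R-R-R   [E -> E - R]
E-R-R-R ⇒ E-R-R-R-R   [E -> E - R]
E-R-R-R-R ⇒ R-R-R-R-R   [E -> R]
R-R-R-R-R ⇒ (E)-R-R-R-R   [R -> ( E )]
(E)-R-R-R-R ⇒ (R)-R-R-R-R   [E -> R]
(R)-R-R-R-R ⇒ (v)-R-R-R-R   [R -> v]
(v)-R-R-R-R ⇒ (v)-v-R-R-R   [R -> v]
(v)-v-R-R-R ⇒ (v)-v-v-R-R   [R -> v]
(v)-v-v-R-R ⇒ (v)-v-v-v-R   [R -> v]
(v)-v-v-v-R ⇒ (v)-v-v-v-v   [R -> v]

E ⇒ E-R ⇒ E-R-R ⇒ E-R-R-R ⇒ E-R-R-R-R ⇒ R-R-R-R-R ⇒ (E)-R-R-R-R ⇒ (R)-R-R-R-R ⇒ (v)-R-R-R-R ⇒ (v)-v-R-R-R ⇒ (v)-v-v-R-R ⇒ (v)-v-v-v-R ⇒ (v)-v-v-v-v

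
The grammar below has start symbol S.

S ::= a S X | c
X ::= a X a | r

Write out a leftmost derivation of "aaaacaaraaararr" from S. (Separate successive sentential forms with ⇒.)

S⇒aSX⇒aaSXX⇒aaaSXXX⇒aaaaSXXXX⇒aaaacXXXX⇒aaaacaXaXXX⇒aaaacaaXaaXXX⇒aaaacaaraaXXX⇒aaaacaaraaaXaXX⇒aaaacaaraaaraXX⇒aaaacaaraaararX⇒aaaacaaraaararr

S ⇒ aSX   [S ::= a S X]
aSX ⇒ aaSXX   [S ::= a S X]
aaSXX ⇒ aaaSXXX   [S ::= a S X]
aaaSXXX ⇒ aaaaSXXXX   [S ::= a S X]
aaaaSXXXX ⇒ aaaacXXXX   [S ::= c]
aaaacXXXX ⇒ aaaacaXaXXX   [X ::= a X a]
aaaacaXaXXX ⇒ aaaacaaXaaXXX   [X ::= a X a]
aaaacaaXaaXXX ⇒ aaaacaaraaXXX   [X ::= r]
aaaacaaraaXXX ⇒ aaaacaaraaaXaXX   [X ::= a X a]
aaaacaaraaaXaXX ⇒ aaaacaaraaaraXX   [X ::= r]
aaaacaaraaaraXX ⇒ aaaacaaraaararX   [X ::= r]
aaaacaaraaararX ⇒ aaaacaaraaararr   [X ::= r]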